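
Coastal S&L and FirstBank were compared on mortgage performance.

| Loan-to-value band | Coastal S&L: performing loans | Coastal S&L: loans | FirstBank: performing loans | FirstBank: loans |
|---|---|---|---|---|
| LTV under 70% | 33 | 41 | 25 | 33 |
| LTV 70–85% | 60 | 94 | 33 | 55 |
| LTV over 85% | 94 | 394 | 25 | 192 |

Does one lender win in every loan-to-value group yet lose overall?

LTV under 70%: Coastal S&L 33/41 = 80.5%, FirstBank 25/33 = 75.8% → Coastal S&L
LTV 70–85%: Coastal S&L 60/94 = 63.8%, FirstBank 33/55 = 60.0% → Coastal S&L
LTV over 85%: Coastal S&L 94/394 = 23.9%, FirstBank 25/192 = 13.0% → Coastal S&L
Overall: Coastal S&L 187/529 = 35.3%, FirstBank 83/280 = 29.6% → Coastal S&L
Coastal S&L wins overall and in every loan-to-value group — no reversal.

No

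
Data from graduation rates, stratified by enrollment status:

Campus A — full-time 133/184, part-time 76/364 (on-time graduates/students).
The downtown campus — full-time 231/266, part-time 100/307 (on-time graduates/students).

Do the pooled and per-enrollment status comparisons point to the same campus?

Full-time: Campus A 133/184 = 72.3%, the downtown campus 231/266 = 86.8% → the downtown campus
Part-time: Campus A 76/364 = 20.9%, the downtown campus 100/307 = 32.6% → the downtown campus
Overall: Campus A 209/548 = 38.1%, the downtown campus 331/573 = 57.8% → the downtown campus
The downtown campus wins overall and in every enrollment group — no reversal.

Yes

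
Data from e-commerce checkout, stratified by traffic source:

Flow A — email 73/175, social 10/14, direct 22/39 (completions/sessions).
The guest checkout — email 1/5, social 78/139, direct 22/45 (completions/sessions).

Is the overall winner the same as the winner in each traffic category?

No

Email: Flow A 73/175 = 41.7%, the guest checkout 1/5 = 20.0% → Flow A
Social: Flow A 10/14 = 71.4%, the guest checkout 78/139 = 56.1% → Flow A
Direct: Flow A 22/39 = 56.4%, the guest checkout 22/45 = 48.9% → Flow A
Overall: Flow A 105/228 = 46.1%, the guest checkout 101/189 = 53.4% → the guest checkout
Flow A wins each traffic group but the guest checkout wins overall — the comparison reverses. Flow A's sessions skew toward email, which has a lower base rate.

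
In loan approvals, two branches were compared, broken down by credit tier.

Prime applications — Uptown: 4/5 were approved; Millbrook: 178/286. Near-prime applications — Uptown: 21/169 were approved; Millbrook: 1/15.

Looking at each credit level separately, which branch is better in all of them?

Prime: Uptown 4/5 = 80.0%, Millbrook 178/286 = 62.2% → Uptown
Near-prime: Uptown 21/169 = 12.4%, Millbrook 1/15 = 6.7% → Uptown
Uptown has the higher rate in both groups.

Uptown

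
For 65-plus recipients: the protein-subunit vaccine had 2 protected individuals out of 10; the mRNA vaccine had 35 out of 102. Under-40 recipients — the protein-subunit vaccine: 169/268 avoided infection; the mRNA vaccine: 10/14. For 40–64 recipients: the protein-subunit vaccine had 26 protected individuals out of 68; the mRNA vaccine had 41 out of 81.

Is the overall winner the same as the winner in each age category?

No

65-plus: the protein-subunit vaccine 2/10 = 20.0%, the mRNA vaccine 35/102 = 34.3% → the mRNA vaccine
Under-40: the protein-subunit vaccine 169/268 = 63.1%, the mRNA vaccine 10/14 = 71.4% → the mRNA vaccine
40–64: the protein-subunit vaccine 26/68 = 38.2%, the mRNA vaccine 41/81 = 50.6% → the mRNA vaccine
Overall: the protein-subunit vaccine 197/346 = 56.9%, the mRNA vaccine 86/197 = 43.7% → the protein-subunit vaccine
The mRNA vaccine wins each age group but the protein-subunit vaccine wins overall — the comparison reverses. The mRNA vaccine's recipients skew toward 65-plus, which has a lower base rate.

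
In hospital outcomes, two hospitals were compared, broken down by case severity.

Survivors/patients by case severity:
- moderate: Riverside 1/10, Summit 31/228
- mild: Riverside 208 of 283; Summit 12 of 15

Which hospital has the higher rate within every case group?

Moderate: Riverside 1/10 = 10.0%, Summit 31/228 = 13.6% → Summit
Mild: Riverside 208/283 = 73.5%, Summit 12/15 = 80.0% → Summit
Summit has the higher rate in both groups.

Summit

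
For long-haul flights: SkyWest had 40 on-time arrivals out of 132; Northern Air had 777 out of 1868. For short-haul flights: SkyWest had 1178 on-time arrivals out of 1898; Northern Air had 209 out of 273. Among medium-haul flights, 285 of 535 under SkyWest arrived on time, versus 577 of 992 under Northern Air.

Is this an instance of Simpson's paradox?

Long-haul: SkyWest 40/132 = 30.3%, Northern Air 777/1868 = 41.6% → Northern Air
Short-haul: SkyWest 1178/1898 = 62.1%, Northern Air 209/273 = 76.6% → Northern Air
Medium-haul: SkyWest 285/535 = 53.3%, Northern Air 577/992 = 58.2% → Northern Air
Overall: SkyWest 1503/2565 = 58.6%, Northern Air 1563/3133 = 49.9% → SkyWest
Northern Air wins each route group but SkyWest wins overall — the comparison reverses. Northern Air's flights skew toward long-haul, which has a lower base rate.

Yes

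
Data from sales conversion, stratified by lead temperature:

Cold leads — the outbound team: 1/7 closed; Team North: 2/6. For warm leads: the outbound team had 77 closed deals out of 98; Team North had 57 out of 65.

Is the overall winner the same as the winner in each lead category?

Yes

Cold: the outbound team 1/7 = 14.3%, Team North 2/6 = 33.3% → Team North
Warm: the outbound team 77/98 = 78.6%, Team North 57/65 = 87.7% → Team North
Overall: the outbound team 78/105 = 74.3%, Team North 59/71 = 83.1% → Team North
Team North wins overall and in every lead group — no reversal.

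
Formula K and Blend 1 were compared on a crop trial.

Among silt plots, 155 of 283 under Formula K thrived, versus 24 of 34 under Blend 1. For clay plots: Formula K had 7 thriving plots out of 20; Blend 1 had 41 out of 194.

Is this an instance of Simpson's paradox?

No

Silt: Formula K 155/283 = 54.8%, Blend 1 24/34 = 70.6% → Blend 1
Clay: Formula K 7/20 = 35.0%, Blend 1 41/194 = 21.1% → Formula K
Overall: Formula K 162/303 = 53.5%, Blend 1 65/228 = 28.5% → Formula K
Neither sweeps: Formula K wins 1 of 2 groups, Blend 1 wins 1. Formula K wins overall but not every group — no Simpson reversal.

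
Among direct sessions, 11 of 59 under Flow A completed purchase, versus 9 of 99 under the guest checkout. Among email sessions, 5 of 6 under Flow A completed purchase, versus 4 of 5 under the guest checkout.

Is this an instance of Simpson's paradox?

No

Direct: Flow A 11/59 = 18.6%, the guest checkout 9/99 = 9.1% → Flow A
Email: Flow A 5/6 = 83.3%, the guest checkout 4/5 = 80.0% → Flow A
Overall: Flow A 16/65 = 24.6%, the guest checkout 13/104 = 12.5% → Flow A
Flow A wins overall and in every traffic group — no reversal.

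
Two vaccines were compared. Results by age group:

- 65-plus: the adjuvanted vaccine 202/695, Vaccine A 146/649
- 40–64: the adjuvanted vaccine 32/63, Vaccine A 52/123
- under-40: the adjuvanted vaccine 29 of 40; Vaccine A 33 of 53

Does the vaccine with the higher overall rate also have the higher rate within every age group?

Yes

65-plus: the adjuvanted vaccine 202/695 = 29.1%, Vaccine A 146/649 = 22.5% → the adjuvanted vaccine
40–64: the adjuvanted vaccine 32/63 = 50.8%, Vaccine A 52/123 = 42.3% → the adjuvanted vaccine
Under-40: the adjuvanted vaccine 29/40 = 72.5%, Vaccine A 33/53 = 62.3% → the adjuvanted vaccine
Overall: the adjuvanted vaccine 263/798 = 33.0%, Vaccine A 231/825 = 28.0% → the adjuvanted vaccine
The adjuvanted vaccine wins overall and in every age group — no reversal.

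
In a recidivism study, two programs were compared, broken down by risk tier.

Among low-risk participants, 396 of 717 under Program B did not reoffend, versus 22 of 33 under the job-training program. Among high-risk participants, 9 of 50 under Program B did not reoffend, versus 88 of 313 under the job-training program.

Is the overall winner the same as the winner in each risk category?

No

Low-risk: Program B 396/717 = 55.2%, the job-training program 22/33 = 66.7% → the job-training program
High-risk: Program B 9/50 = 18.0%, the job-training program 88/313 = 28.1% → the job-training program
Overall: Program B 405/767 = 52.8%, the job-training program 110/346 = 31.8% → Program B
The job-training program wins each risk group but Program B wins overall — the comparison reverses. The job-training program's participants skew toward high-risk, which has a lower base rate.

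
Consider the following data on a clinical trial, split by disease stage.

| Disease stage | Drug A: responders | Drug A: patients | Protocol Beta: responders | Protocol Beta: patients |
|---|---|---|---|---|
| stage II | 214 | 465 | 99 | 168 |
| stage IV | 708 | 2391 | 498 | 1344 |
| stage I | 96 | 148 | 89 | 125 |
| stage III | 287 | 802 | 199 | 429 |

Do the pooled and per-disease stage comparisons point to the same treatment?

Stage II: Drug A 214/465 = 46.0%, Protocol Beta 99/168 = 58.9% → Protocol Beta
Stage IV: Drug A 708/2391 = 29.6%, Protocol Beta 498/1344 = 37.1% → Protocol Beta
Stage I: Drug A 96/148 = 64.9%, Protocol Beta 89/125 = 71.2% → Protocol Beta
Stage III: Drug A 287/802 = 35.8%, Protocol Beta 199/429 = 46.4% → Protocol Beta
Overall: Drug A 1305/3806 = 34.3%, Protocol Beta 885/2066 = 42.8% → Protocol Beta
Protocol Beta wins overall and in every disease group — no reversal.

Yes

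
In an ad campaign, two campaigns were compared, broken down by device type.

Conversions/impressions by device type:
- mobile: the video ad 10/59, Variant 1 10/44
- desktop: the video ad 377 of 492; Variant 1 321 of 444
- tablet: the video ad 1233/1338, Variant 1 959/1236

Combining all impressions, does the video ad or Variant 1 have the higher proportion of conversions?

the video ad

Mobile: the video ad 10/59 = 16.9%, Variant 1 10/44 = 22.7% → Variant 1
Desktop: the video ad 377/492 = 76.6%, Variant 1 321/444 = 72.3% → the video ad
Tablet: the video ad 1233/1338 = 92.2%, Variant 1 959/1236 = 77.6% → the video ad
Overall: the video ad 1620/1889 = 85.8%, Variant 1 1290/1724 = 74.8% → the video ad
(Neither sweeps every device group, but the video ad has the higher pooled rate.)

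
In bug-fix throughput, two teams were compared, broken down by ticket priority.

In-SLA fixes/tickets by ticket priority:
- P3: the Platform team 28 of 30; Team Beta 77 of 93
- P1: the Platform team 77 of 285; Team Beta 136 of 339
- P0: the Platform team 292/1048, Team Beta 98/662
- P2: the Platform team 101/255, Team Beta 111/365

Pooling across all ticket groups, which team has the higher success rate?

the Platform team

P3: the Platform team 28/30 = 93.3%, Team Beta 77/93 = 82.8% → the Platform team
P1: the Platform team 77/285 = 27.0%, Team Beta 136/339 = 40.1% → Team Beta
P0: the Platform team 292/1048 = 27.9%, Team Beta 98/662 = 14.8% → the Platform team
P2: the Platform team 101/255 = 39.6%, Team Beta 111/365 = 30.4% → the Platform team
Overall: the Platform team 498/1618 = 30.8%, Team Beta 422/1459 = 28.9% → the Platform team
(Neither sweeps every ticket group, but the Platform team has the higher pooled rate.)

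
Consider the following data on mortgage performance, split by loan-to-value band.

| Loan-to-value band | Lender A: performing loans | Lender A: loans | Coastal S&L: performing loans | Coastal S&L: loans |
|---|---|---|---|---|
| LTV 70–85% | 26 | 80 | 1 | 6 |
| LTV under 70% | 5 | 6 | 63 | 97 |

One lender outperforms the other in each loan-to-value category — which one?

LTV 70–85%: Lender A 26/80 = 32.5%, Coastal S&L 1/6 = 16.7% → Lender A
LTV under 70%: Lender A 5/6 = 83.3%, Coastal S&L 63/97 = 64.9% → Lender A
Lender A has the higher rate in both groups.

Lender A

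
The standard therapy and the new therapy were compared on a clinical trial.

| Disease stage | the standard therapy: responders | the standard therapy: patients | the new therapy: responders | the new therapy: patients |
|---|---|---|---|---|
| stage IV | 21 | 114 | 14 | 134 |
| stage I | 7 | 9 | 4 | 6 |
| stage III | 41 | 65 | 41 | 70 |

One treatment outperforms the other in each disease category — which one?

Stage IV: the standard therapy 21/114 = 18.4%, the new therapy 14/134 = 10.4% → the standard therapy
Stage I: the standard therapy 7/9 = 77.8%, the new therapy 4/6 = 66.7% → the standard therapy
Stage III: the standard therapy 41/65 = 63.1%, the new therapy 41/70 = 58.6% → the standard therapy
The standard therapy has the higher rate in all 3 groups.

the standard therapy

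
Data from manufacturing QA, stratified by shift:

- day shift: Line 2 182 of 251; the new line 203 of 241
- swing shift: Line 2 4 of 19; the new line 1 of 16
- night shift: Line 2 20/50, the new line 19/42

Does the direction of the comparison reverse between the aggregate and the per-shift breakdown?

Day shift: Line 2 182/251 = 72.5%, the new line 203/241 = 84.2% → the new line
Swing shift: Line 2 4/19 = 21.1%, the new line 1/16 = 6.2% → Line 2
Night shift: Line 2 20/50 = 40.0%, the new line 19/42 = 45.2% → the new line
Overall: Line 2 206/320 = 64.4%, the new line 223/299 = 74.6% → the new line
Neither sweeps: Line 2 wins 1 of 3 groups, the new line wins 2. The new line wins overall but not every group — no Simpson reversal.

No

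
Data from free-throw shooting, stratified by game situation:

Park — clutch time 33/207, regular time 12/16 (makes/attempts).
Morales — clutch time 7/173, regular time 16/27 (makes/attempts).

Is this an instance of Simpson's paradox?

No

Clutch time: Park 33/207 = 15.9%, Morales 7/173 = 4.0% → Park
Regular time: Park 12/16 = 75.0%, Morales 16/27 = 59.3% → Park
Overall: Park 45/223 = 20.2%, Morales 23/200 = 11.5% → Park
Park wins overall and in every game group — no reversal.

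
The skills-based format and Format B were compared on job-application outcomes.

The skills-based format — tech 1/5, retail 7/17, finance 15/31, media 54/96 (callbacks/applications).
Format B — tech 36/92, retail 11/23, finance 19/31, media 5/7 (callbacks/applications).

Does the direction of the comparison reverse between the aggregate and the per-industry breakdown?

Tech: the skills-based format 1/5 = 20.0%, Format B 36/92 = 39.1% → Format B
Retail: the skills-based format 7/17 = 41.2%, Format B 11/23 = 47.8% → Format B
Finance: the skills-based format 15/31 = 48.4%, Format B 19/31 = 61.3% → Format B
Media: the skills-based format 54/96 = 56.2%, Format B 5/7 = 71.4% → Format B
Overall: the skills-based format 77/149 = 51.7%, Format B 71/153 = 46.4% → the skills-based format
Format B wins each industry group but the skills-based format wins overall — the comparison reverses. Format B's applications skew toward tech, which has a lower base rate.

Yes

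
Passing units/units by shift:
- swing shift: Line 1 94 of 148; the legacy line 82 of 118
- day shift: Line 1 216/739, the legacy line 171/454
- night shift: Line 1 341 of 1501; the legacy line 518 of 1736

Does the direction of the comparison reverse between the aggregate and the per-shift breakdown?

Swing shift: Line 1 94/148 = 63.5%, the legacy line 82/118 = 69.5% → the legacy line
Day shift: Line 1 216/739 = 29.2%, the legacy line 171/454 = 37.7% → the legacy line
Night shift: Line 1 341/1501 = 22.7%, the legacy line 518/1736 = 29.8% → the legacy line
Overall: Line 1 651/2388 = 27.3%, the legacy line 771/2308 = 33.4% → the legacy line
The legacy line wins overall and in every shift group — no reversal.

No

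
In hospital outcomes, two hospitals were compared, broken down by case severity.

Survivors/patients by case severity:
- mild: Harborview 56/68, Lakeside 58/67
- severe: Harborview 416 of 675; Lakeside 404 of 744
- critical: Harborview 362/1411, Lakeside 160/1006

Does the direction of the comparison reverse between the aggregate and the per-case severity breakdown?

No

Mild: Harborview 56/68 = 82.4%, Lakeside 58/67 = 86.6% → Lakeside
Severe: Harborview 416/675 = 61.6%, Lakeside 404/744 = 54.3% → Harborview
Critical: Harborview 362/1411 = 25.7%, Lakeside 160/1006 = 15.9% → Harborview
Overall: Harborview 834/2154 = 38.7%, Lakeside 622/1817 = 34.2% → Harborview
Neither sweeps: Harborview wins 2 of 3 groups, Lakeside wins 1. Harborview wins overall but not every group — no Simpson reversal.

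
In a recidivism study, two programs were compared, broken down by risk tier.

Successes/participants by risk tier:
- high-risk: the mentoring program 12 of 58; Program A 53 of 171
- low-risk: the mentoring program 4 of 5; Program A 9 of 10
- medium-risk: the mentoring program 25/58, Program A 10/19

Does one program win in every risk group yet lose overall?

High-risk: the mentoring program 12/58 = 20.7%, Program A 53/171 = 31.0% → Program A
Low-risk: the mentoring program 4/5 = 80.0%, Program A 9/10 = 90.0% → Program A
Medium-risk: the mentoring program 25/58 = 43.1%, Program A 10/19 = 52.6% → Program A
Overall: the mentoring program 41/121 = 33.9%, Program A 72/200 = 36.0% → Program A
Program A wins overall and in every risk group — no reversal.

No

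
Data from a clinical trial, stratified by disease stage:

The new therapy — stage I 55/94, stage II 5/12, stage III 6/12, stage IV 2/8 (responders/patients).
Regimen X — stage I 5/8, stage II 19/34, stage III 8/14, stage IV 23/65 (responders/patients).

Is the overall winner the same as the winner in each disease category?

No

Stage I: the new therapy 55/94 = 58.5%, Regimen X 5/8 = 62.5% → Regimen X
Stage II: the new therapy 5/12 = 41.7%, Regimen X 19/34 = 55.9% → Regimen X
Stage III: the new therapy 6/12 = 50.0%, Regimen X 8/14 = 57.1% → Regimen X
Stage IV: the new therapy 2/8 = 25.0%, Regimen X 23/65 = 35.4% → Regimen X
Overall: the new therapy 68/126 = 54.0%, Regimen X 55/121 = 45.5% → the new therapy
Regimen X wins each disease group but the new therapy wins overall — the comparison reverses. Regimen X's patients skew toward stage IV, which has a lower base rate.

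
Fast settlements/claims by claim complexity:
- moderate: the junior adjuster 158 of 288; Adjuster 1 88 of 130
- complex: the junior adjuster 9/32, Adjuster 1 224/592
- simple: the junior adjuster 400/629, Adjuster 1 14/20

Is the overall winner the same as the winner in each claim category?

Moderate: the junior adjuster 158/288 = 54.9%, Adjuster 1 88/130 = 67.7% → Adjuster 1
Complex: the junior adjuster 9/32 = 28.1%, Adjuster 1 224/592 = 37.8% → Adjuster 1
Simple: the junior adjuster 400/629 = 63.6%, Adjuster 1 14/20 = 70.0% → Adjuster 1
Overall: the junior adjuster 567/949 = 59.7%, Adjuster 1 326/742 = 43.9% → the junior adjuster
Adjuster 1 wins each claim group but the junior adjuster wins overall — the comparison reverses. Adjuster 1's claims skew toward complex, which has a lower base rate.

No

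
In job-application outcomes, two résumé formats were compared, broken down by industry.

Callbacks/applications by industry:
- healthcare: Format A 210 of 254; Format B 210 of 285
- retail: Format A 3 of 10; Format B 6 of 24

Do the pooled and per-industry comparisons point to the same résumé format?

Yes

Healthcare: Format A 210/254 = 82.7%, Format B 210/285 = 73.7% → Format A
Retail: Format A 3/10 = 30.0%, Format B 6/24 = 25.0% → Format A
Overall: Format A 213/264 = 80.7%, Format B 216/309 = 69.9% → Format A
Format A wins overall and in every industry group — no reversal.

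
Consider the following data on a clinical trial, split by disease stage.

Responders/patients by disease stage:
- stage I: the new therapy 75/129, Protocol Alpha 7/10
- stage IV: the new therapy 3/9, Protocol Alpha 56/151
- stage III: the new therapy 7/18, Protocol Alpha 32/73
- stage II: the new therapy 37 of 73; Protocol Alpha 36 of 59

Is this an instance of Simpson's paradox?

Stage I: the new therapy 75/129 = 58.1%, Protocol Alpha 7/10 = 70.0% → Protocol Alpha
Stage IV: the new therapy 3/9 = 33.3%, Protocol Alpha 56/151 = 37.1% → Protocol Alpha
Stage III: the new therapy 7/18 = 38.9%, Protocol Alpha 32/73 = 43.8% → Protocol Alpha
Stage II: the new therapy 37/73 = 50.7%, Protocol Alpha 36/59 = 61.0% → Protocol Alpha
Overall: the new therapy 122/229 = 53.3%, Protocol Alpha 131/293 = 44.7% → the new therapy
Protocol Alpha wins each disease group but the new therapy wins overall — the comparison reverses. Protocol Alpha's patients skew toward stage IV, which has a lower base rate.

Yes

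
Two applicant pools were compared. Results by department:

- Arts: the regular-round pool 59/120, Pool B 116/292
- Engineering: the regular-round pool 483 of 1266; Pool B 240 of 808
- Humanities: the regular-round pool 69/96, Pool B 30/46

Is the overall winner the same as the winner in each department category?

Arts: the regular-round pool 59/120 = 49.2%, Pool B 116/292 = 39.7% → the regular-round pool
Engineering: the regular-round pool 483/1266 = 38.2%, Pool B 240/808 = 29.7% → the regular-round pool
Humanities: the regular-round pool 69/96 = 71.9%, Pool B 30/46 = 65.2% → the regular-round pool
Overall: the regular-round pool 611/1482 = 41.2%, Pool B 386/1146 = 33.7% → the regular-round pool
The regular-round pool wins overall and in every department group — no reversal.

Yes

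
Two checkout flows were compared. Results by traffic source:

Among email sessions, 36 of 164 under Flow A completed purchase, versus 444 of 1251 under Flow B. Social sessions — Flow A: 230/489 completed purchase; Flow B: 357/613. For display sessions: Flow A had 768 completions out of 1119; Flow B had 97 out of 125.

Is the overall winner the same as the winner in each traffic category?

No

Email: Flow A 36/164 = 22.0%, Flow B 444/1251 = 35.5% → Flow B
Social: Flow A 230/489 = 47.0%, Flow B 357/613 = 58.2% → Flow B
Display: Flow A 768/1119 = 68.6%, Flow B 97/125 = 77.6% → Flow B
Overall: Flow A 1034/1772 = 58.4%, Flow B 898/1989 = 45.1% → Flow A
Flow B wins each traffic group but Flow A wins overall — the comparison reverses. Flow B's sessions skew toward email, which has a lower base rate.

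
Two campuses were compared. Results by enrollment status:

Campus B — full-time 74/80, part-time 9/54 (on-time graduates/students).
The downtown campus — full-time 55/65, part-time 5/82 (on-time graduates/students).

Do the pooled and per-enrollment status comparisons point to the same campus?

Yes

Full-time: Campus B 74/80 = 92.5%, the downtown campus 55/65 = 84.6% → Campus B
Part-time: Campus B 9/54 = 16.7%, the downtown campus 5/82 = 6.1% → Campus B
Overall: Campus B 83/134 = 61.9%, the downtown campus 60/147 = 40.8% → Campus B
Campus B wins overall and in every enrollment group — no reversal.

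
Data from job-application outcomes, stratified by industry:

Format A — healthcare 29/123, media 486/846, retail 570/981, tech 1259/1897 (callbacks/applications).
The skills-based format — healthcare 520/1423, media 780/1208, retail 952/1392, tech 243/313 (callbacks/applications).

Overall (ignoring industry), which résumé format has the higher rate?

Healthcare: Format A 29/123 = 23.6%, the skills-based format 520/1423 = 36.5% → the skills-based format
Media: Format A 486/846 = 57.4%, the skills-based format 780/1208 = 64.6% → the skills-based format
Retail: Format A 570/981 = 58.1%, the skills-based format 952/1392 = 68.4% → the skills-based format
Tech: Format A 1259/1897 = 66.4%, the skills-based format 243/313 = 77.6% → the skills-based format
Overall: Format A 2344/3847 = 60.9%, the skills-based format 2495/4336 = 57.5% → Format A
(The skills-based format wins every industry group but Format A wins overall — the skills-based format's applications skew toward the low-rate healthcare group.)

Format A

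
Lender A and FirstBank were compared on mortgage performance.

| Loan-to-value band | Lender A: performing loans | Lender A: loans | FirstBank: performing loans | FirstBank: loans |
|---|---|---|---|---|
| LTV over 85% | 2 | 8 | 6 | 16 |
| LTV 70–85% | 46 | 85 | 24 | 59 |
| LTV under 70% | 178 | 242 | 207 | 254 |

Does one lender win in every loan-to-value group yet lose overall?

No

LTV over 85%: Lender A 2/8 = 25.0%, FirstBank 6/16 = 37.5% → FirstBank
LTV 70–85%: Lender A 46/85 = 54.1%, FirstBank 24/59 = 40.7% → Lender A
LTV under 70%: Lender A 178/242 = 73.6%, FirstBank 207/254 = 81.5% → FirstBank
Overall: Lender A 226/335 = 67.5%, FirstBank 237/329 = 72.0% → FirstBank
Neither sweeps: Lender A wins 1 of 3 groups, FirstBank wins 2. FirstBank wins overall but not every group — no Simpson reversal.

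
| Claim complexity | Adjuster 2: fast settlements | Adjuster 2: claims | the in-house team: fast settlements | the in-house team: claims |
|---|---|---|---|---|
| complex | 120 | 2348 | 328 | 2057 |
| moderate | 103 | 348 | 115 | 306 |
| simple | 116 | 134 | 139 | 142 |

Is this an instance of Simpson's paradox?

No

Complex: Adjuster 2 120/2348 = 5.1%, the in-house team 328/2057 = 15.9% → the in-house team
Moderate: Adjuster 2 103/348 = 29.6%, the in-house team 115/306 = 37.6% → the in-house team
Simple: Adjuster 2 116/134 = 86.6%, the in-house team 139/142 = 97.9% → the in-house team
Overall: Adjuster 2 339/2830 = 12.0%, the in-house team 582/2505 = 23.2% → the in-house team
The in-house team wins overall and in every claim group — no reversal.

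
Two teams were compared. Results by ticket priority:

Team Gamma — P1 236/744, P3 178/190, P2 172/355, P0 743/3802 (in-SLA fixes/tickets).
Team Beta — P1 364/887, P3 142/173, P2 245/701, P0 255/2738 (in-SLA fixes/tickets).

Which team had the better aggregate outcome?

P1: Team Gamma 236/744 = 31.7%, Team Beta 364/887 = 41.0% → Team Beta
P3: Team Gamma 178/190 = 93.7%, Team Beta 142/173 = 82.1% → Team Gamma
P2: Team Gamma 172/355 = 48.5%, Team Beta 245/701 = 35.0% → Team Gamma
P0: Team Gamma 743/3802 = 19.5%, Team Beta 255/2738 = 9.3% → Team Gamma
Overall: Team Gamma 1329/5091 = 26.1%, Team Beta 1006/4499 = 22.4% → Team Gamma
(Neither sweeps every ticket group, but Team Gamma has the higher pooled rate.)

Team Gamma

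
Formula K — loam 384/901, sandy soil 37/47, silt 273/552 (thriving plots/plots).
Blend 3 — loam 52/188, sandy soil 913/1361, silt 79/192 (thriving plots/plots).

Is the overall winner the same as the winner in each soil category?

Loam: Formula K 384/901 = 42.6%, Blend 3 52/188 = 27.7% → Formula K
Sandy soil: Formula K 37/47 = 78.7%, Blend 3 913/1361 = 67.1% → Formula K
Silt: Formula K 273/552 = 49.5%, Blend 3 79/192 = 41.1% → Formula K
Overall: Formula K 694/1500 = 46.3%, Blend 3 1044/1741 = 60.0% → Blend 3
Formula K wins each soil group but Blend 3 wins overall — the comparison reverses. Formula K's plots skew toward loam, which has a lower base rate.

No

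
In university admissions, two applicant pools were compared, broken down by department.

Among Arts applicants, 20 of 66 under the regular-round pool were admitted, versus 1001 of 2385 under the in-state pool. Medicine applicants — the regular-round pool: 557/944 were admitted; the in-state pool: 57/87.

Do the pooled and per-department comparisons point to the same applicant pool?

Arts: the regular-round pool 20/66 = 30.3%, the in-state pool 1001/2385 = 42.0% → the in-state pool
Medicine: the regular-round pool 557/944 = 59.0%, the in-state pool 57/87 = 65.5% → the in-state pool
Overall: the regular-round pool 577/1010 = 57.1%, the in-state pool 1058/2472 = 42.8% → the regular-round pool
The in-state pool wins each department group but the regular-round pool wins overall — the comparison reverses. The in-state pool's applicants skew toward Arts, which has a lower base rate.

No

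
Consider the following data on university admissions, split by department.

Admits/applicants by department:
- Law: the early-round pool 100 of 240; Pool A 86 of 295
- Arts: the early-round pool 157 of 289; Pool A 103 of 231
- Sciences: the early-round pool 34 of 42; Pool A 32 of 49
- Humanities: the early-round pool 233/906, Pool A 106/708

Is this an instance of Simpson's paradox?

No

Law: the early-round pool 100/240 = 41.7%, Pool A 86/295 = 29.2% → the early-round pool
Arts: the early-round pool 157/289 = 54.3%, Pool A 103/231 = 44.6% → the early-round pool
Sciences: the early-round pool 34/42 = 81.0%, Pool A 32/49 = 65.3% → the early-round pool
Humanities: the early-round pool 233/906 = 25.7%, Pool A 106/708 = 15.0% → the early-round pool
Overall: the early-round pool 524/1477 = 35.5%, Pool A 327/1283 = 25.5% → the early-round pool
The early-round pool wins overall and in every department group — no reversal.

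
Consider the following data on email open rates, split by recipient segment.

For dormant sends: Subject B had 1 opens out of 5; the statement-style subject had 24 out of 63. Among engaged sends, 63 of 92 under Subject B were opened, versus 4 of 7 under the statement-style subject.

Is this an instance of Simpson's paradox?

Dormant: Subject B 1/5 = 20.0%, the statement-style subject 24/63 = 38.1% → the statement-style subject
Engaged: Subject B 63/92 = 68.5%, the statement-style subject 4/7 = 57.1% → Subject B
Overall: Subject B 64/97 = 66.0%, the statement-style subject 28/70 = 40.0% → Subject B
Neither sweeps: Subject B wins 1 of 2 groups, the statement-style subject wins 1. Subject B wins overall but not every group — no Simpson reversal.

No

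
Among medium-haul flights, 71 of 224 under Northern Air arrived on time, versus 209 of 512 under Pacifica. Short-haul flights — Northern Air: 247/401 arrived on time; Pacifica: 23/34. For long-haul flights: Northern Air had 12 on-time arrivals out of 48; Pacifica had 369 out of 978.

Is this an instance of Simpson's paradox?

Yes

Medium-haul: Northern Air 71/224 = 31.7%, Pacifica 209/512 = 40.8% → Pacifica
Short-haul: Northern Air 247/401 = 61.6%, Pacifica 23/34 = 67.6% → Pacifica
Long-haul: Northern Air 12/48 = 25.0%, Pacifica 369/978 = 37.7% → Pacifica
Overall: Northern Air 330/673 = 49.0%, Pacifica 601/1524 = 39.4% → Northern Air
Pacifica wins each route group but Northern Air wins overall — the comparison reverses. Pacifica's flights skew toward long-haul, which has a lower base rate.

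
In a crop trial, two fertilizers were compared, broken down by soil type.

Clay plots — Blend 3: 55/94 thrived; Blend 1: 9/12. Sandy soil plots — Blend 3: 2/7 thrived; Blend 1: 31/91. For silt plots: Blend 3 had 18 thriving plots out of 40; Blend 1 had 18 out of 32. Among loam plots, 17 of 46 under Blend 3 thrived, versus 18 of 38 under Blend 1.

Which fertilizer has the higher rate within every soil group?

Clay: Blend 3 55/94 = 58.5%, Blend 1 9/12 = 75.0% → Blend 1
Sandy soil: Blend 3 2/7 = 28.6%, Blend 1 31/91 = 34.1% → Blend 1
Silt: Blend 3 18/40 = 45.0%, Blend 1 18/32 = 56.2% → Blend 1
Loam: Blend 3 17/46 = 37.0%, Blend 1 18/38 = 47.4% → Blend 1
Blend 1 has the higher rate in all 4 groups.

Blend 1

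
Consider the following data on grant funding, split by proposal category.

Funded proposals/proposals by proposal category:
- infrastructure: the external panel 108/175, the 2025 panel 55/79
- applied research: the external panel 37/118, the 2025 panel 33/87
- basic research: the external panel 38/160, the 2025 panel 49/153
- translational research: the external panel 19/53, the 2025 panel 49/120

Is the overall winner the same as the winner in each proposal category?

Yes

Infrastructure: the external panel 108/175 = 61.7%, the 2025 panel 55/79 = 69.6% → the 2025 panel
Applied research: the external panel 37/118 = 31.4%, the 2025 panel 33/87 = 37.9% → the 2025 panel
Basic research: the external panel 38/160 = 23.8%, the 2025 panel 49/153 = 32.0% → the 2025 panel
Translational research: the external panel 19/53 = 35.8%, the 2025 panel 49/120 = 40.8% → the 2025 panel
Overall: the external panel 202/506 = 39.9%, the 2025 panel 186/439 = 42.4% → the 2025 panel
The 2025 panel wins overall and in every proposal group — no reversal.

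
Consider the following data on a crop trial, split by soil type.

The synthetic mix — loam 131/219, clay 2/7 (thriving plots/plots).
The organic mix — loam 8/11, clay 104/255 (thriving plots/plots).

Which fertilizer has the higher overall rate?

Loam: the synthetic mix 131/219 = 59.8%, the organic mix 8/11 = 72.7% → the organic mix
Clay: the synthetic mix 2/7 = 28.6%, the organic mix 104/255 = 40.8% → the organic mix
Overall: the synthetic mix 133/226 = 58.8%, the organic mix 112/266 = 42.1% → the synthetic mix
(The organic mix wins every soil group but the synthetic mix wins overall — the organic mix's plots skew toward the low-rate clay group.)

the synthetic mix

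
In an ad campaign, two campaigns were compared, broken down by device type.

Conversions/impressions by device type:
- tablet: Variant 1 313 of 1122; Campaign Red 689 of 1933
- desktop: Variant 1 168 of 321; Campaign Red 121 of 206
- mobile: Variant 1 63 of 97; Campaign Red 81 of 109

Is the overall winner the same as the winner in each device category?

Tablet: Variant 1 313/1122 = 27.9%, Campaign Red 689/1933 = 35.6% → Campaign Red
Desktop: Variant 1 168/321 = 52.3%, Campaign Red 121/206 = 58.7% → Campaign Red
Mobile: Variant 1 63/97 = 64.9%, Campaign Red 81/109 = 74.3% → Campaign Red
Overall: Variant 1 544/1540 = 35.3%, Campaign Red 891/2248 = 39.6% → Campaign Red
Campaign Red wins overall and in every device group — no reversal.

Yes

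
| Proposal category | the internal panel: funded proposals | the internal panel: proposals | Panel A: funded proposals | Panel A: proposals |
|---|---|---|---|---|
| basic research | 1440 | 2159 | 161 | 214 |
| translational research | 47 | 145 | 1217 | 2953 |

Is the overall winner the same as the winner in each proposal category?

No

Basic research: the internal panel 1440/2159 = 66.7%, Panel A 161/214 = 75.2% → Panel A
Translational research: the internal panel 47/145 = 32.4%, Panel A 1217/2953 = 41.2% → Panel A
Overall: the internal panel 1487/2304 = 64.5%, Panel A 1378/3167 = 43.5% → the internal panel
Panel A wins each proposal group but the internal panel wins overall — the comparison reverses. Panel A's proposals skew toward translational research, which has a lower base rate.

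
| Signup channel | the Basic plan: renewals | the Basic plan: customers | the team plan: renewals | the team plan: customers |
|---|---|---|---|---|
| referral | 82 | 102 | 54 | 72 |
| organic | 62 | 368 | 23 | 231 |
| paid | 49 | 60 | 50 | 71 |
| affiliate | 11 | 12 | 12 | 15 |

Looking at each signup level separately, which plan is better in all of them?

Referral: the Basic plan 82/102 = 80.4%, the team plan 54/72 = 75.0% → the Basic plan
Organic: the Basic plan 62/368 = 16.8%, the team plan 23/231 = 10.0% → the Basic plan
Paid: the Basic plan 49/60 = 81.7%, the team plan 50/71 = 70.4% → the Basic plan
Affiliate: the Basic plan 11/12 = 91.7%, the team plan 12/15 = 80.0% → the Basic plan
The Basic plan has the higher rate in all 4 groups.

the Basic plan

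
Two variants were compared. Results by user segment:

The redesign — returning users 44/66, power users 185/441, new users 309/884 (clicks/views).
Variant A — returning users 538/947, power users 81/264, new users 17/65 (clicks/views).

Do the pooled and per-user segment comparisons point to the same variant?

Returning users: the redesign 44/66 = 66.7%, Variant A 538/947 = 56.8% → the redesign
Power users: the redesign 185/441 = 42.0%, Variant A 81/264 = 30.7% → the redesign
New users: the redesign 309/884 = 35.0%, Variant A 17/65 = 26.2% → the redesign
Overall: the redesign 538/1391 = 38.7%, Variant A 636/1276 = 49.8% → Variant A
The redesign wins each user group but Variant A wins overall — the comparison reverses. The redesign's views skew toward new users, which has a lower base rate.

No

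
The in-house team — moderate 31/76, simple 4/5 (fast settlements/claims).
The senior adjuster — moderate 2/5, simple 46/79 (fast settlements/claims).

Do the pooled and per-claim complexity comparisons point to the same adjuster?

Moderate: the in-house team 31/76 = 40.8%, the senior adjuster 2/5 = 40.0% → the in-house team
Simple: the in-house team 4/5 = 80.0%, the senior adjuster 46/79 = 58.2% → the in-house team
Overall: the in-house team 35/81 = 43.2%, the senior adjuster 48/84 = 57.1% → the senior adjuster
The in-house team wins each claim group but the senior adjuster wins overall — the comparison reverses. The in-house team's claims skew toward moderate, which has a lower base rate.

No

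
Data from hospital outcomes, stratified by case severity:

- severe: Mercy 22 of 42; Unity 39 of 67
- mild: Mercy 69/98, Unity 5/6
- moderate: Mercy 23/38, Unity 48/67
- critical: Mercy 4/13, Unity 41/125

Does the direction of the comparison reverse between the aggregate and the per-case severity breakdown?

Yes

Severe: Mercy 22/42 = 52.4%, Unity 39/67 = 58.2% → Unity
Mild: Mercy 69/98 = 70.4%, Unity 5/6 = 83.3% → Unity
Moderate: Mercy 23/38 = 60.5%, Unity 48/67 = 71.6% → Unity
Critical: Mercy 4/13 = 30.8%, Unity 41/125 = 32.8% → Unity
Overall: Mercy 118/191 = 61.8%, Unity 133/265 = 50.2% → Mercy
Unity wins each case group but Mercy wins overall — the comparison reverses. Unity's patients skew toward critical, which has a lower base rate.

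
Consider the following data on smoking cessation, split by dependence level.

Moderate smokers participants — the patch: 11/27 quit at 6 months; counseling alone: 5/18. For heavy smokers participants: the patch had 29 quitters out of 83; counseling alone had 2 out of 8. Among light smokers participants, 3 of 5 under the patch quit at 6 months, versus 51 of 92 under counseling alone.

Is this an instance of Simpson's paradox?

Yes

Moderate smokers: the patch 11/27 = 40.7%, counseling alone 5/18 = 27.8% → the patch
Heavy smokers: the patch 29/83 = 34.9%, counseling alone 2/8 = 25.0% → the patch
Light smokers: the patch 3/5 = 60.0%, counseling alone 51/92 = 55.4% → the patch
Overall: the patch 43/115 = 37.4%, counseling alone 58/118 = 49.2% → counseling alone
The patch wins each dependence group but counseling alone wins overall — the comparison reverses. The patch's participants skew toward heavy smokers, which has a lower base rate.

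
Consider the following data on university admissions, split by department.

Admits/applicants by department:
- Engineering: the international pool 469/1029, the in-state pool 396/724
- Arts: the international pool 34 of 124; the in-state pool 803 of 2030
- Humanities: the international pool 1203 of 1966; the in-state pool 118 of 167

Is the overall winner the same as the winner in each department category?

No

Engineering: the international pool 469/1029 = 45.6%, the in-state pool 396/724 = 54.7% → the in-state pool
Arts: the international pool 34/124 = 27.4%, the in-state pool 803/2030 = 39.6% → the in-state pool
Humanities: the international pool 1203/1966 = 61.2%, the in-state pool 118/167 = 70.7% → the in-state pool
Overall: the international pool 1706/3119 = 54.7%, the in-state pool 1317/2921 = 45.1% → the international pool
The in-state pool wins each department group but the international pool wins overall — the comparison reverses. The in-state pool's applicants skew toward Arts, which has a lower base rate.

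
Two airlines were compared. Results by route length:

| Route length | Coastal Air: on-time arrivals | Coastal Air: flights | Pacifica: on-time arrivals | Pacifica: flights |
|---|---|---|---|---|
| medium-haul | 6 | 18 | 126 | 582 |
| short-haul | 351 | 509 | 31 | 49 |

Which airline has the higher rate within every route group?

Coastal Air

Medium-haul: Coastal Air 6/18 = 33.3%, Pacifica 126/582 = 21.6% → Coastal Air
Short-haul: Coastal Air 351/509 = 69.0%, Pacifica 31/49 = 63.3% → Coastal Air
Coastal Air has the higher rate in both groups.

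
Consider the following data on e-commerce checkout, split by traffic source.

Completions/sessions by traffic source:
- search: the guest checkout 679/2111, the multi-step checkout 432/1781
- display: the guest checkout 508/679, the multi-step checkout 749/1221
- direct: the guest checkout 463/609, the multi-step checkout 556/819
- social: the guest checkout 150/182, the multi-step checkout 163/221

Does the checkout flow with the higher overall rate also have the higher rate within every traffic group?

Search: the guest checkout 679/2111 = 32.2%, the multi-step checkout 432/1781 = 24.3% → the guest checkout
Display: the guest checkout 508/679 = 74.8%, the multi-step checkout 749/1221 = 61.3% → the guest checkout
Direct: the guest checkout 463/609 = 76.0%, the multi-step checkout 556/819 = 67.9% → the guest checkout
Social: the guest checkout 150/182 = 82.4%, the multi-step checkout 163/221 = 73.8% → the guest checkout
Overall: the guest checkout 1800/3581 = 50.3%, the multi-step checkout 1900/4042 = 47.0% → the guest checkout
The guest checkout wins overall and in every traffic group — no reversal.

Yes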